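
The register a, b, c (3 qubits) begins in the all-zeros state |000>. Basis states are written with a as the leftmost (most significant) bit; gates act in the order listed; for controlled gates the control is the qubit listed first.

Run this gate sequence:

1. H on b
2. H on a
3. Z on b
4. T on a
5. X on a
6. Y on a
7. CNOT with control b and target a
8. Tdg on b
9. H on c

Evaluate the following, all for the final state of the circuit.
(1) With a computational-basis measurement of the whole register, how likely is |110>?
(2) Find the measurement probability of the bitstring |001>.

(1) The probability of measuring |110> is 1/8.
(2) A full measurement returns |001> with probability 1/8.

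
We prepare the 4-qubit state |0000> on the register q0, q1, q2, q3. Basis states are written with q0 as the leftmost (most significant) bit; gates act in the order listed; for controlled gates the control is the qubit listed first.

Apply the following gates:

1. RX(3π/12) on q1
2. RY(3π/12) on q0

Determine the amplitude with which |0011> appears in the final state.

The amplitude on |0011> is 0.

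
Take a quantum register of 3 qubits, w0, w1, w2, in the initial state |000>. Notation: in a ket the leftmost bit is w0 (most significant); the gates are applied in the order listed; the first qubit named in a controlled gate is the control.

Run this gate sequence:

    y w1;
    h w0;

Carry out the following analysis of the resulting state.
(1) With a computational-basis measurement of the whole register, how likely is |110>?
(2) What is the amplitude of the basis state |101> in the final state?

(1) Outcome |110> occurs with probability 1/2.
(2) The amplitude on |101> is 0.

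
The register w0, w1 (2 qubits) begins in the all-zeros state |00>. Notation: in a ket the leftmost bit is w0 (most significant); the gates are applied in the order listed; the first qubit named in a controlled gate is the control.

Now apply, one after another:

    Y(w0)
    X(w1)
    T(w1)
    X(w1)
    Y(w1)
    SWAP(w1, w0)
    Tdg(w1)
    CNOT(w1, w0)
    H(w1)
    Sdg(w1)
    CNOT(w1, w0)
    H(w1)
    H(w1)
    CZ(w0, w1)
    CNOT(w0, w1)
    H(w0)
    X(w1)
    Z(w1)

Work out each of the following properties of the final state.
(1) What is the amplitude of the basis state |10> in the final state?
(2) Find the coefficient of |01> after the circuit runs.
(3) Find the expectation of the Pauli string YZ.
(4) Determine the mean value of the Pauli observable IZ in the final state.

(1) The amplitude on |10> is 0.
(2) The final state's coefficient on |01> equals 1/2 - I/2.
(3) In the final state, YZ has expectation -1.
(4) In the final state, IZ has expectation -1.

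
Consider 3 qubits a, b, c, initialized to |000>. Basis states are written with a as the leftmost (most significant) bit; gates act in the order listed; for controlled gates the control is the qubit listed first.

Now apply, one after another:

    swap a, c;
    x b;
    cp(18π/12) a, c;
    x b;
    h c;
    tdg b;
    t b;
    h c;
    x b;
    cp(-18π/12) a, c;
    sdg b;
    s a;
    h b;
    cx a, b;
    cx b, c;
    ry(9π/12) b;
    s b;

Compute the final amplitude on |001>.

The amplitude on |001> is -I*sqrt(2*sqrt(2) + 4)/4.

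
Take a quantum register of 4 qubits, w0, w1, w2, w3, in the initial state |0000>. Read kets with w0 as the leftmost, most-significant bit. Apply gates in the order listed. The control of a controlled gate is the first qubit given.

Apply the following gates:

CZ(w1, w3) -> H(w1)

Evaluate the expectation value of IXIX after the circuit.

The observable IXIX averages to 0.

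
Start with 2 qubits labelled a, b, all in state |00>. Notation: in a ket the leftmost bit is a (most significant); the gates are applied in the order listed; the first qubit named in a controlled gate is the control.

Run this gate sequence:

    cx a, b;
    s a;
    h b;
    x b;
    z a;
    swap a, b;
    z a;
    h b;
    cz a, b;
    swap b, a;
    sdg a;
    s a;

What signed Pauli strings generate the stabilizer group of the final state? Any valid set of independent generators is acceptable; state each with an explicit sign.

The stabilizer group can be generated by +XZ, -ZX, among other valid generating sets.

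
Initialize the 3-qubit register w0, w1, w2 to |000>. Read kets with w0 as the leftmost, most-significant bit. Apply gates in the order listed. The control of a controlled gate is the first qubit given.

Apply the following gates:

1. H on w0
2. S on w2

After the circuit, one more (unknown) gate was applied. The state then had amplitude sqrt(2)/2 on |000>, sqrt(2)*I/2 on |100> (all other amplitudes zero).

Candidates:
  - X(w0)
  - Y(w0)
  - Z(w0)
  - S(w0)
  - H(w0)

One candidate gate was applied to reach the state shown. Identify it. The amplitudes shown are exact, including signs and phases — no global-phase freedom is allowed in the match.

The applied gate was S(w0).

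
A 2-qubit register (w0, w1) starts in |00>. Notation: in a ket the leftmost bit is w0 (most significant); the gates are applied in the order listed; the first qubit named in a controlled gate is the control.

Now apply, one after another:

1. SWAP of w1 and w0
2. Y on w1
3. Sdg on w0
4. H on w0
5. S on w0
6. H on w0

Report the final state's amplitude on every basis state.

After the circuit, the state carries amplitude 0 on |00>, -1/2 + I/2 on |01>, 0 on |10>, 1/2 + I/2 on |11>.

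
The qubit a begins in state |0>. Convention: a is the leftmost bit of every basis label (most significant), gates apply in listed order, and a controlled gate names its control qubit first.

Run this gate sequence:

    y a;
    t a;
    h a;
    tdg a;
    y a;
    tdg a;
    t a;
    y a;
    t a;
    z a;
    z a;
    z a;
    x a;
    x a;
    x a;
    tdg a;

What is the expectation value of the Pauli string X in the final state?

The expectation value of X is sqrt(2)/2.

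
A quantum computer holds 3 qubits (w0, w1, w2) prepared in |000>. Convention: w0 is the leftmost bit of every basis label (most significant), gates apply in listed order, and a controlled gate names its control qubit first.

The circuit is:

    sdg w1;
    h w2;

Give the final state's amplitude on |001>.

The final state's coefficient on |001> equals sqrt(2)/2.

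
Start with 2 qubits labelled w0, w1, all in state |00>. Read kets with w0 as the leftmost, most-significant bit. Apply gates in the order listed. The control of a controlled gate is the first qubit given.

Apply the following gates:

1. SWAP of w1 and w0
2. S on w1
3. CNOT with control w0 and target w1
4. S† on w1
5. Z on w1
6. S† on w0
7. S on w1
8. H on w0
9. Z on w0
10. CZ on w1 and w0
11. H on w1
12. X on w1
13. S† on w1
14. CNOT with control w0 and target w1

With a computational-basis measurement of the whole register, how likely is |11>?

The probability of measuring |11> is 1/4.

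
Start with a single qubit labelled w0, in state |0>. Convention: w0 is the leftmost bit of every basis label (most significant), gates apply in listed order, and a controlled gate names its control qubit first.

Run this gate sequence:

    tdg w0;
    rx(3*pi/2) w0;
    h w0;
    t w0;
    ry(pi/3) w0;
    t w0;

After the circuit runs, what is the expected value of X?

The observable X averages to 3/4.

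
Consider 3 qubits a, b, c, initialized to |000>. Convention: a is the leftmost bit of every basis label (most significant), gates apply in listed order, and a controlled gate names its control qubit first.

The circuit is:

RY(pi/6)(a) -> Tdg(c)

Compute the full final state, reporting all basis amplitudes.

The resulting statevector has amplitude sqrt(2)/4 + sqrt(6)/4 on |000>, -sqrt(2)/4 + sqrt(6)/4 on |100>, and 0 on every other basis state.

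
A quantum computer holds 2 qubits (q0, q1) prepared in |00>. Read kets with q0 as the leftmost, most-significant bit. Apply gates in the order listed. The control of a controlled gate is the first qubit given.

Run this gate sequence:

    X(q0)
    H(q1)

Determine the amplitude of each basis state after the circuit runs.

The final amplitudes are 0 on |00>, 0 on |01>, sqrt(2)/2 on |10>, sqrt(2)/2 on |11>.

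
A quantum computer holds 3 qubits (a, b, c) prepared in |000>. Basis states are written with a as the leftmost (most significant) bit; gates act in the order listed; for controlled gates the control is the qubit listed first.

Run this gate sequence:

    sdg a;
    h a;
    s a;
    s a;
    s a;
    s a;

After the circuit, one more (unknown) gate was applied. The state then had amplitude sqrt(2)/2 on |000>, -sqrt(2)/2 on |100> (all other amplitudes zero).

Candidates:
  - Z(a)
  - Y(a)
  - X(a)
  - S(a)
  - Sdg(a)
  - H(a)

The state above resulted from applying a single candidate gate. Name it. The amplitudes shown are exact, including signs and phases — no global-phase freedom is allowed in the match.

It was Z(a) that produced the state shown. Key observation: gates 3-6 undo each other exactly, leaving only the rest of the circuit to track.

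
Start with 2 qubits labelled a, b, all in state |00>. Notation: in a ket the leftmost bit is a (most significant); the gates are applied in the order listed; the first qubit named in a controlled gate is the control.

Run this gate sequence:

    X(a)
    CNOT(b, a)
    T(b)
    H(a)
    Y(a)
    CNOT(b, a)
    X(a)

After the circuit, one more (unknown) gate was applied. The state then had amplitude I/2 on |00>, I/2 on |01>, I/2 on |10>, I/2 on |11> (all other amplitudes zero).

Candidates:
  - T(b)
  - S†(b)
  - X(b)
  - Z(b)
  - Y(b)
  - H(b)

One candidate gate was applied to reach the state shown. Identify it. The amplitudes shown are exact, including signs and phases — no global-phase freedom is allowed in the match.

The applied gate was H(b).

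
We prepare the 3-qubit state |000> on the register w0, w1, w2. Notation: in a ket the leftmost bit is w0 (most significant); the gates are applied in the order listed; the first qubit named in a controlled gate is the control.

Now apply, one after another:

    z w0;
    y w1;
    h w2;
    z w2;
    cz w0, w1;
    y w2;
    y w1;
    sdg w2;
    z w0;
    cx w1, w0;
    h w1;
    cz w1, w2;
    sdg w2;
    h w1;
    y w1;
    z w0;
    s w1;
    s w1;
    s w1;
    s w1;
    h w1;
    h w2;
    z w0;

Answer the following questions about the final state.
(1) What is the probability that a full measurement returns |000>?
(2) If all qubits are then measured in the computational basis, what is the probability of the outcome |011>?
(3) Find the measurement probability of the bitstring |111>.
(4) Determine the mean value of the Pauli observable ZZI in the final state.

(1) A full measurement returns |000> with probability 1/2. Key observation: the block from step 17 through step 20 cancels to the identity and can be dropped.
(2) Outcome |011> occurs with probability 1/2.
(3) A full measurement returns |111> with probability 0.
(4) In the final state, ZZI has expectation 0.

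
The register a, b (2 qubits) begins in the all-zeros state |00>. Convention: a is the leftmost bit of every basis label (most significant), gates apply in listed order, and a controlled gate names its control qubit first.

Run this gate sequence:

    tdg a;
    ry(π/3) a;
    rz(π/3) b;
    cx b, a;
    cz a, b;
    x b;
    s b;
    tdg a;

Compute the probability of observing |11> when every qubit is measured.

A full measurement returns |11> with probability 1/4.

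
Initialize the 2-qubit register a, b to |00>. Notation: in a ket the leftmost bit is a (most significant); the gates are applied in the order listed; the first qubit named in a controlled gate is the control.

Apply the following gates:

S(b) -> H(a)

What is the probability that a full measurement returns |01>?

The probability of measuring |01> is 0.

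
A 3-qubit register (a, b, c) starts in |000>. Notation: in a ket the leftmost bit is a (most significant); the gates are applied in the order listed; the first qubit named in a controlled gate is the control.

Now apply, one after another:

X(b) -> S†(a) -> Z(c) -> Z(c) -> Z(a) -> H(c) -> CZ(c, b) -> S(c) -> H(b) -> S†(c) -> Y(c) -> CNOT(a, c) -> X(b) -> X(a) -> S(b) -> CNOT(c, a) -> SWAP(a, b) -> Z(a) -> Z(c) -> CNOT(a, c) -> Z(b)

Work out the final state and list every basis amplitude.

The resulting statevector has amplitude 0 on |000>, I/2 on |001>, I/2 on |010>, 0 on |011>, -1/2 on |100>, 0 on |101>, 0 on |110>, -1/2 on |111>.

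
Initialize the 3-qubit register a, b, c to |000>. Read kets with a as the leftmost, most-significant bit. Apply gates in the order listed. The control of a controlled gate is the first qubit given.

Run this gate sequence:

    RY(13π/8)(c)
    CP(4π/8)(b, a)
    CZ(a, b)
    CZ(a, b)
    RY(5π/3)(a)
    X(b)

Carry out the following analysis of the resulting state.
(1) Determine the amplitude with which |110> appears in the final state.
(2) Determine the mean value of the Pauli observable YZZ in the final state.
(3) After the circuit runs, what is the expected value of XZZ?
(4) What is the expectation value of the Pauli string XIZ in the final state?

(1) The final state's coefficient on |110> equals -cos(3*pi/16)/2. Key observation: gates 3-4 undo each other exactly, leaving only the rest of the circuit to track.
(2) The expectation value of YZZ is 0.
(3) The expectation value of XZZ is sqrt(6 - 3*sqrt(2))/4.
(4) In the final state, XIZ has expectation -sqrt(6 - 3*sqrt(2))/4.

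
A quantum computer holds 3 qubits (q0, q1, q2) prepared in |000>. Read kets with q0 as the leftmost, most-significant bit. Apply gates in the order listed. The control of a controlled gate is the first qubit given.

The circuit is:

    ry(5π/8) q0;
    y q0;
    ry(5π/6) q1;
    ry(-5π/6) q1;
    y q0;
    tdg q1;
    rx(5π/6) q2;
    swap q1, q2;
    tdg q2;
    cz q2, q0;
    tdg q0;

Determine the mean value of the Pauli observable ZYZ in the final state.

The expectation value of ZYZ is sqrt(2 - sqrt(2))/4. Key observation: gates 2-5 undo each other exactly, leaving only the rest of the circuit to track.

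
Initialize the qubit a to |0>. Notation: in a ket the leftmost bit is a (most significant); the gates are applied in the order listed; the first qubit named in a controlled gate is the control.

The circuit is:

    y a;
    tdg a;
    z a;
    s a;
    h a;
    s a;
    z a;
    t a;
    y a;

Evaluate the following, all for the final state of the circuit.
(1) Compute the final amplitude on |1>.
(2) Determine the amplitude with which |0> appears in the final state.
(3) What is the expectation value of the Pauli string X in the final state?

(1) |1> carries amplitude sqrt(2)*exp(I*pi/4)/2 in the final state.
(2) The final state's coefficient on |0> equals sqrt(2)/2.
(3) The expectation value of X is sqrt(2)/2.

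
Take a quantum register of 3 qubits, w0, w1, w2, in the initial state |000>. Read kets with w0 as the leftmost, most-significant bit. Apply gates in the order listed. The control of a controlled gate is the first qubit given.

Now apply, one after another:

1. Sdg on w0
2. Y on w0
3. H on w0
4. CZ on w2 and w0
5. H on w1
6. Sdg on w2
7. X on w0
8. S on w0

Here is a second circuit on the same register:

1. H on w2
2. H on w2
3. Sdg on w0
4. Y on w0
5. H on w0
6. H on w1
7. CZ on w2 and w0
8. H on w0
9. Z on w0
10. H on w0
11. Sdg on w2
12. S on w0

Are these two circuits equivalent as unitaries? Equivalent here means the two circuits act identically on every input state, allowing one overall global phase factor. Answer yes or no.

Yes, they are equivalent — the unitaries differ by at most a global phase.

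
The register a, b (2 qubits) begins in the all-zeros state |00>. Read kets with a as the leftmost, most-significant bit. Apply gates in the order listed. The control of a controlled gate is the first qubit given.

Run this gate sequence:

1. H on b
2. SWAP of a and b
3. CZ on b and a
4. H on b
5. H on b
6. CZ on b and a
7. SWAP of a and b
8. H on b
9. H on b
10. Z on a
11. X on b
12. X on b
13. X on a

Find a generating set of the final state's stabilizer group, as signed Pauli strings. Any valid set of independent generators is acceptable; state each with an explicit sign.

One valid set of independent stabilizer generators is +IX, -ZI (any independent generating set of the same group is equally correct). Key observation: the block from step 1 through step 8 cancels to the identity and can be dropped.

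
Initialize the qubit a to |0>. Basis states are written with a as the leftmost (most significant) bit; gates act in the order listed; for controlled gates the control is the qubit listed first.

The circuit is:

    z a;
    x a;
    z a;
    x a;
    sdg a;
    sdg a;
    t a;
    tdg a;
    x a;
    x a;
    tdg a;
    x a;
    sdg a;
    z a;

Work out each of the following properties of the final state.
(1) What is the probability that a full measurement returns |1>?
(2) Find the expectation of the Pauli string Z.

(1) The probability of measuring |1> is 1.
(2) The observable Z averages to -1.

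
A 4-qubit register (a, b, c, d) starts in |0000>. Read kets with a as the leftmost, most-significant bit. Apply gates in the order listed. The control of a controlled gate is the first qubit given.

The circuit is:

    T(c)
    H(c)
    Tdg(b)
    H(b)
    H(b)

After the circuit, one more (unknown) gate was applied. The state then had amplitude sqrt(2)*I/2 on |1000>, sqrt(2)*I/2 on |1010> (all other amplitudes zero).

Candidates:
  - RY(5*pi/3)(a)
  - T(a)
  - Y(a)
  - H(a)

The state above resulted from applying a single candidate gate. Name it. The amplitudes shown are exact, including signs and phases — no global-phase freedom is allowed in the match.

The applied gate was Y(a). Key observation: gates 4-5 undo each other exactly, leaving only the rest of the circuit to track.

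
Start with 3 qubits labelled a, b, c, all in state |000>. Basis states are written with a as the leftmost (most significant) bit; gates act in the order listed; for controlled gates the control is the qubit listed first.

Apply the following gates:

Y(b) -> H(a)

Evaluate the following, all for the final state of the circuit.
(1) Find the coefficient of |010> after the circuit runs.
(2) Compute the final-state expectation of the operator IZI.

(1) The amplitude on |010> is sqrt(2)*I/2.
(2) In the final state, IZI has expectation -1.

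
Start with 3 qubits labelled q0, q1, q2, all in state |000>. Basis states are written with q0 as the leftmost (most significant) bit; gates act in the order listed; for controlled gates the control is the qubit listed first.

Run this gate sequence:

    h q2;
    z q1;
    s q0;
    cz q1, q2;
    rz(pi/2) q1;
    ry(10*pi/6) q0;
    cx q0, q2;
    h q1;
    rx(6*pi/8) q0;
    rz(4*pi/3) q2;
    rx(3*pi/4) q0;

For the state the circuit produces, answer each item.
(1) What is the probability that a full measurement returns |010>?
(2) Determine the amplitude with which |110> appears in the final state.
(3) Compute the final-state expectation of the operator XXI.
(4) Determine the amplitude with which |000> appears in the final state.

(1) Outcome |010> occurs with probability 1/8.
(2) The amplitude on |110> is (sqrt(2) - sqrt(6)*I)*exp(I*pi/12)/8.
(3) The expectation value of XXI is -sqrt(3)/2.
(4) The final state's coefficient on |000> equals (-sqrt(6) + sqrt(2)*I)*exp(I*pi/12)/8.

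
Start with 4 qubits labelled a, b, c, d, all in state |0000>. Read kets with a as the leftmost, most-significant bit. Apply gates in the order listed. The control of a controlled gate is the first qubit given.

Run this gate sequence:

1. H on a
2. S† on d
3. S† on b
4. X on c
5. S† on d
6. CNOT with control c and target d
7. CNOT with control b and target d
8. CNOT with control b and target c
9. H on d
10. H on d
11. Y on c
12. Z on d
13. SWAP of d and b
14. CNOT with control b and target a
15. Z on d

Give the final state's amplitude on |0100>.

The final state's coefficient on |0100> equals sqrt(2)*I/2. Key observation: the block from step 9 through step 10 cancels to the identity and can be dropped.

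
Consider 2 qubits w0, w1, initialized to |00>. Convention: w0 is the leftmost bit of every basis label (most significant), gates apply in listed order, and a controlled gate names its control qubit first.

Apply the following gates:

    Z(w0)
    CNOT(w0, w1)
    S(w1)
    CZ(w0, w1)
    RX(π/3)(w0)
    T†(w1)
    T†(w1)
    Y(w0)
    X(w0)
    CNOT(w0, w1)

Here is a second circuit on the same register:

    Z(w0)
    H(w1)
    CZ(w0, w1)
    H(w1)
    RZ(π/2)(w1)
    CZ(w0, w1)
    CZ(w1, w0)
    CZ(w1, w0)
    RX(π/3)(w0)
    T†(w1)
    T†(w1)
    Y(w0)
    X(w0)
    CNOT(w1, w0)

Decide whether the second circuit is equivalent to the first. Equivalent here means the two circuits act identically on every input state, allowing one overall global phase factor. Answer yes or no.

No, they are not equivalent — no single phase factor reconciles the two unitaries.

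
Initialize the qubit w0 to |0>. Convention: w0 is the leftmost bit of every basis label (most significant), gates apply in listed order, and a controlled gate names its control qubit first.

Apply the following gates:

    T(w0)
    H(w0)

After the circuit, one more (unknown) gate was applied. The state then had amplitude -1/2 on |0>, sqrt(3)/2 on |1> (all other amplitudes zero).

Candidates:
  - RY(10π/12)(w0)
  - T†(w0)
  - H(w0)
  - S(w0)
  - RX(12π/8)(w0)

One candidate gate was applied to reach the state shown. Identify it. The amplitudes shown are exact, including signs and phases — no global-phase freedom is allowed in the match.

The unique candidate consistent with the amplitudes is RY(10π/12)(w0).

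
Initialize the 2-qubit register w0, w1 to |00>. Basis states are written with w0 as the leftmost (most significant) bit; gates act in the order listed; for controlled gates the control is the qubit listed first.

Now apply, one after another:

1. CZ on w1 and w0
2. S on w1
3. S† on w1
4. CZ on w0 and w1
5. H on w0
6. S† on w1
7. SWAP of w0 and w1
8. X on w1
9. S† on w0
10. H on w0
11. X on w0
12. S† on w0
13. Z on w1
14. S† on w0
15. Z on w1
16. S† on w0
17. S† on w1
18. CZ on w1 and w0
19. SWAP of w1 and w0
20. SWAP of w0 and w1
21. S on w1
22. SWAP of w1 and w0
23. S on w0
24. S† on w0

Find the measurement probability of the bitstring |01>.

A full measurement returns |01> with probability 1/4. Key observation: steps 2-3 multiply out to the identity, so the circuit reduces to the remaining gates.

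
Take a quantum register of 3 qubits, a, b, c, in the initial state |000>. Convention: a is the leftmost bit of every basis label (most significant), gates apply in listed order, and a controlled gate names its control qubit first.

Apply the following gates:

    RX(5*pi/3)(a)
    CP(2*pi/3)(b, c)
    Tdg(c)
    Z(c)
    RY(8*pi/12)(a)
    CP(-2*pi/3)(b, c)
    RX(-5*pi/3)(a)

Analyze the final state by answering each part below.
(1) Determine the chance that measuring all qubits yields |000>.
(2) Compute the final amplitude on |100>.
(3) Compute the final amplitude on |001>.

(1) Outcome |000> occurs with probability 13/16.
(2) The amplitude on |100> is sqrt(3)/4.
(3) The amplitude on |001> is 0.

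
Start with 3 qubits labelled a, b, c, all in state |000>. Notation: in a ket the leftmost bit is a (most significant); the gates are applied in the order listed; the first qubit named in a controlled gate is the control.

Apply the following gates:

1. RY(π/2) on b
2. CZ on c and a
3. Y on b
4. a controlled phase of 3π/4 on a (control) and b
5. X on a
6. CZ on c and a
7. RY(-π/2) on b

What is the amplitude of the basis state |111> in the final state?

The final state's coefficient on |111> equals 0.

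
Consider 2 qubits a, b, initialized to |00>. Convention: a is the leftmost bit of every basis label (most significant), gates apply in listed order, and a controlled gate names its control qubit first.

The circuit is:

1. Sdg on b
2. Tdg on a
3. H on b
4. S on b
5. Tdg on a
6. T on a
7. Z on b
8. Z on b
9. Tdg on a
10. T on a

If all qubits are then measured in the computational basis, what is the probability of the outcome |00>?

Outcome |00> occurs with probability 1/2. Key observation: the block from step 5 through step 10 cancels to the identity and can be dropped.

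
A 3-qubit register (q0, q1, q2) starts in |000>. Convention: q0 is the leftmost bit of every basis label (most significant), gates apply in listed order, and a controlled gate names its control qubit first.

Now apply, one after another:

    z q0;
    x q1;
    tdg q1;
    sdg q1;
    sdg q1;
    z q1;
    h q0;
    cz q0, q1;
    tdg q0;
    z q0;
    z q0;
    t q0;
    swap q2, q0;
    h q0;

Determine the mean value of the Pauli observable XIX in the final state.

The observable XIX averages to -1. Key observation: steps 9-12 multiply out to the identity, so the circuit reduces to the remaining gates.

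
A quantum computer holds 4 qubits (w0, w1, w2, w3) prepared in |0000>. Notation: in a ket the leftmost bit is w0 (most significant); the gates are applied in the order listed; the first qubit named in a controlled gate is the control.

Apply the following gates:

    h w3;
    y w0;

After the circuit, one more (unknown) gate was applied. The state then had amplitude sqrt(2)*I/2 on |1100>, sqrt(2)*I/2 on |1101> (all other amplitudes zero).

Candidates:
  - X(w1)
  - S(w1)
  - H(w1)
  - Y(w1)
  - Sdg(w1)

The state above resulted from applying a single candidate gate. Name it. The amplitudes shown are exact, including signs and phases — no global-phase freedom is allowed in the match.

It was X(w1) that produced the state shown.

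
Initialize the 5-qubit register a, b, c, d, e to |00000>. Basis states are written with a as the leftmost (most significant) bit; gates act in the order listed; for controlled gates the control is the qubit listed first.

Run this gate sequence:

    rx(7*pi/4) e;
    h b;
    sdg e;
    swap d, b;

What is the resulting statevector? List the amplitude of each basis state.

The resulting statevector has amplitude -sqrt(2*sqrt(2) + 4)/4 on |00000>, -sqrt(4 - 2*sqrt(2))/4 on |00001>, -sqrt(2*sqrt(2) + 4)/4 on |00010>, -sqrt(4 - 2*sqrt(2))/4 on |00011>, and 0 on every other basis state.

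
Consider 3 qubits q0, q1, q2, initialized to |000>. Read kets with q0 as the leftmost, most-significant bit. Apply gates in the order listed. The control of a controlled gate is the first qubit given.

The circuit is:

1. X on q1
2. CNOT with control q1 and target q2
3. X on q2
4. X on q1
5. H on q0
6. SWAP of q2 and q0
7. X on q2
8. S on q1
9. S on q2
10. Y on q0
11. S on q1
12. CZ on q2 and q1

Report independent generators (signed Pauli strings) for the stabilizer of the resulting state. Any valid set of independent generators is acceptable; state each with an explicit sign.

The stabilizer group can be generated by +IIY, -ZII, +IZI, among other valid generating sets.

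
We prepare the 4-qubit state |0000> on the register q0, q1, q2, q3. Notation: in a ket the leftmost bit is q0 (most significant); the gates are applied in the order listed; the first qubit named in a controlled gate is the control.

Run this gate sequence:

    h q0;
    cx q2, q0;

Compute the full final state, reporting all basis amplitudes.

After the circuit, the state carries amplitude sqrt(2)/2 on |0000>, sqrt(2)/2 on |1000>, and 0 on every other basis state.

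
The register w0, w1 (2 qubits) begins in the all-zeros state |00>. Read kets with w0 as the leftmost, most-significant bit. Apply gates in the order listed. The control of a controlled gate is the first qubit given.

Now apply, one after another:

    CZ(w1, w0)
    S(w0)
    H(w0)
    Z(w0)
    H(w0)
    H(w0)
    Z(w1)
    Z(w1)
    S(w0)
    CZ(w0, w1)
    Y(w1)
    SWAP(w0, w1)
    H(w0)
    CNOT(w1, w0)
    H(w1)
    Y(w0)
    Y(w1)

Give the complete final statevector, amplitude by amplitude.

The final amplitudes are sqrt(2)*(1 + I)/4 on |00>, sqrt(2)*(1 - I)/4 on |01>, sqrt(2)*(1 + I)/4 on |10>, sqrt(2)*(1 - I)/4 on |11>.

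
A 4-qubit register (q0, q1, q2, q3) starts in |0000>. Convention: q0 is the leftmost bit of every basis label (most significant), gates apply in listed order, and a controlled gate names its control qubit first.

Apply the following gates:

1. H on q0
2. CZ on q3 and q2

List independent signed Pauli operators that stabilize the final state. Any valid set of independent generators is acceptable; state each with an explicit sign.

The final state is stabilized by the group generated by +XIII, +IZII, +IIZI, +IIIZ; other independent generating sets are equally valid.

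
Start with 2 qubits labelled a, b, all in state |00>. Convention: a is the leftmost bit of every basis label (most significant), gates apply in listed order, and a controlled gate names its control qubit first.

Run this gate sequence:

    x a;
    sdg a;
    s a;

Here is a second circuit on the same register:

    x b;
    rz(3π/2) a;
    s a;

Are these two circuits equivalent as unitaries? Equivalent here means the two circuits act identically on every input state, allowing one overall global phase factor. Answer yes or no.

No — the two circuits implement different unitaries, even allowing a global phase.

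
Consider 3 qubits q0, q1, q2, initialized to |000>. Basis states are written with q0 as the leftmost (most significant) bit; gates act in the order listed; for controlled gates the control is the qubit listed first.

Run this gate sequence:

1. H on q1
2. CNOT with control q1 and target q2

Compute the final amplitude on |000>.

|000> carries amplitude sqrt(2)/2 in the final state.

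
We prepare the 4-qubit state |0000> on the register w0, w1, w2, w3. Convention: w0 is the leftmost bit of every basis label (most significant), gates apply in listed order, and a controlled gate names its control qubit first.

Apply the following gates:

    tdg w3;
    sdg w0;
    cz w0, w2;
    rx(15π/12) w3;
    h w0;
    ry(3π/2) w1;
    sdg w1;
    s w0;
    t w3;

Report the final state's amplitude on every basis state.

After the circuit, the state carries amplitude sqrt(2 - sqrt(2))/4 on |0000>, sqrt(sqrt(2) + 2)*exp(3*I*pi/4)/4 on |0001>, 0 on |0010>, 0 on |0011>, I*sqrt(2 - sqrt(2))/4 on |0100>, -sqrt(sqrt(2) + 2)*exp(I*pi/4)/4 on |0101>, 0 on |0110>, 0 on |0111>, I*sqrt(2 - sqrt(2))/4 on |1000>, -sqrt(sqrt(2) + 2)*exp(I*pi/4)/4 on |1001>, 0 on |1010>, 0 on |1011>, -sqrt(2 - sqrt(2))/4 on |1100>, -sqrt(sqrt(2) + 2)*exp(3*I*pi/4)/4 on |1101>, 0 on |1110>, 0 on |1111>.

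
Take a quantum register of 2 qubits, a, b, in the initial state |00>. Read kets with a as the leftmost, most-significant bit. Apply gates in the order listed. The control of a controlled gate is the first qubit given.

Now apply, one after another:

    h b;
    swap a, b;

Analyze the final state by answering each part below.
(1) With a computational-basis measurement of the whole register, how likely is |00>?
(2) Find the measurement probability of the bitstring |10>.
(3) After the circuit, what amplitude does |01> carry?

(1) Outcome |00> occurs with probability 1/2.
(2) The probability of measuring |10> is 1/2.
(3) The amplitude on |01> is 0.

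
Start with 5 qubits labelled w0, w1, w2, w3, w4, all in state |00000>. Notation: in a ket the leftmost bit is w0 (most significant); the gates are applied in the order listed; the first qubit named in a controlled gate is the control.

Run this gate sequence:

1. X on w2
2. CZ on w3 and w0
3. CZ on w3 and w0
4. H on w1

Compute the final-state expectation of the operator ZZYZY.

The expectation value of ZZYZY is 0. Key observation: gates 2-3 undo each other exactly, leaving only the rest of the circuit to track.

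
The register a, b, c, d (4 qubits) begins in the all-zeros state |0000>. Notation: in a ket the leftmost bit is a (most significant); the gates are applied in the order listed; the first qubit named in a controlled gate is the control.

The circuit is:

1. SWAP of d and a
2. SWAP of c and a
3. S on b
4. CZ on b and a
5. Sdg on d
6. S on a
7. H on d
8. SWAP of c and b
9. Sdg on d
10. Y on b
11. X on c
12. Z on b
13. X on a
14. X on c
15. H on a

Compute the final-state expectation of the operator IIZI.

The expectation value of IIZI is 1.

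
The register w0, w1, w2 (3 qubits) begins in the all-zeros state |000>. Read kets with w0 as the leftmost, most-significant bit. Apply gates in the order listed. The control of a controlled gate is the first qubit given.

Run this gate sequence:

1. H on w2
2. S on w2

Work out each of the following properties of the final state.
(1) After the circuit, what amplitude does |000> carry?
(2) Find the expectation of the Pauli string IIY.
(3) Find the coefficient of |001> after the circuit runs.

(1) The amplitude on |000> is sqrt(2)/2.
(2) The observable IIY averages to 1.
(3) The final state's coefficient on |001> equals sqrt(2)*I/2.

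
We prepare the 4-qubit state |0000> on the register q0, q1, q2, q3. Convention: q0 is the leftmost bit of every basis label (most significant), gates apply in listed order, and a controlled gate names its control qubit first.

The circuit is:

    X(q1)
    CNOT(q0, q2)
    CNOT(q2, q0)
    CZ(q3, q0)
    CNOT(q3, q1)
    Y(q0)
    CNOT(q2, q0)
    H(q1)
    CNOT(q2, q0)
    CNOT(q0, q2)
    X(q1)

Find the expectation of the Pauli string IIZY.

In the final state, IIZY has expectation 0.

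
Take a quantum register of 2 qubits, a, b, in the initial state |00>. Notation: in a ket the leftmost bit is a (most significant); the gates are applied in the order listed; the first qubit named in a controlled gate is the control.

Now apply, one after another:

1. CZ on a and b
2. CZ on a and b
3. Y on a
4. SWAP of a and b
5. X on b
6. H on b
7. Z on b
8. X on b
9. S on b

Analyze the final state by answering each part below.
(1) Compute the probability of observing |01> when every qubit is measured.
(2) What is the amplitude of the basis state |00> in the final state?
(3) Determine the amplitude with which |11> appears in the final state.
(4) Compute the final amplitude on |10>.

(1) A full measurement returns |01> with probability 1/2.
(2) The final state's coefficient on |00> equals -sqrt(2)*I/2.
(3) |11> carries amplitude 0 in the final state.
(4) |10> carries amplitude 0 in the final state.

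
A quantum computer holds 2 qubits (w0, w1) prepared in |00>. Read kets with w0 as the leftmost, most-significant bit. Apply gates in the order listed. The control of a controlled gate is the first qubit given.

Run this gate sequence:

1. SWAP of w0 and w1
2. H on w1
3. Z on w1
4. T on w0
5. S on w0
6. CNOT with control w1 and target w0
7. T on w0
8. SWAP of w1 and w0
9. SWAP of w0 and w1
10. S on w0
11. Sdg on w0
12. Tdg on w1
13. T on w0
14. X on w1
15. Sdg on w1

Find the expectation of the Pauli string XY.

In the final state, XY has expectation sqrt(2)/2. Key observation: the block from step 10 through step 11 cancels to the identity and can be dropped.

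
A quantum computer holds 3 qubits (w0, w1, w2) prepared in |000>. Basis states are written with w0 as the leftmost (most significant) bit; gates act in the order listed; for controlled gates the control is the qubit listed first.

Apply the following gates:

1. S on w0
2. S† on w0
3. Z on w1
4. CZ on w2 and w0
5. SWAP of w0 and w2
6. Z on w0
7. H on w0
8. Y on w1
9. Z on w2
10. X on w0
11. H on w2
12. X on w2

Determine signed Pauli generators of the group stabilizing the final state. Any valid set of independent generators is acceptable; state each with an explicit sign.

The final state is stabilized by the group generated by +XII, +IIX, -IZI; other independent generating sets are equally valid. Key observation: the block from step 1 through step 2 cancels to the identity and can be dropped.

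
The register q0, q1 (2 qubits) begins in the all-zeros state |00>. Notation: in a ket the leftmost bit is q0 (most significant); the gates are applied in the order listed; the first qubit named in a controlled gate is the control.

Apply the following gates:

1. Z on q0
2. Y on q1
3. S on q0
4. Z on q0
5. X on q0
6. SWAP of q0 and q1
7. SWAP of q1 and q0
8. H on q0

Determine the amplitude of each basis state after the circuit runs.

The resulting statevector has amplitude 0 on |00>, sqrt(2)*I/2 on |01>, 0 on |10>, -sqrt(2)*I/2 on |11>.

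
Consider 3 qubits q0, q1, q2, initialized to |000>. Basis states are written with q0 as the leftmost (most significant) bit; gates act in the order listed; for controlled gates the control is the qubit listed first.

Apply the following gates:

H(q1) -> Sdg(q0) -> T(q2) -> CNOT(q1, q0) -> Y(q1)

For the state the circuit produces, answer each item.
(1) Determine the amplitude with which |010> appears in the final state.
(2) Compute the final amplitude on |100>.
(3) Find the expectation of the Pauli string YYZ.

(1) |010> carries amplitude sqrt(2)*I/2 in the final state.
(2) |100> carries amplitude -sqrt(2)*I/2 in the final state.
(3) In the final state, YYZ has expectation -1.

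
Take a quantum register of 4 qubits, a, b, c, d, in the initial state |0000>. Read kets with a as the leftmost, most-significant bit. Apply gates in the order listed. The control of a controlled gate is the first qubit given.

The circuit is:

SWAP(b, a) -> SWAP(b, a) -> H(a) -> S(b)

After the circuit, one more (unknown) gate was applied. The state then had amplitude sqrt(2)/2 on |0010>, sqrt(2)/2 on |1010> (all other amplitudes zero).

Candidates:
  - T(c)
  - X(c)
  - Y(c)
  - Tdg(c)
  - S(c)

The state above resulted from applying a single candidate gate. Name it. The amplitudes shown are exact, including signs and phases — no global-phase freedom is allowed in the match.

The unique candidate consistent with the amplitudes is X(c). Key observation: the block from step 1 through step 2 cancels to the identity and can be dropped.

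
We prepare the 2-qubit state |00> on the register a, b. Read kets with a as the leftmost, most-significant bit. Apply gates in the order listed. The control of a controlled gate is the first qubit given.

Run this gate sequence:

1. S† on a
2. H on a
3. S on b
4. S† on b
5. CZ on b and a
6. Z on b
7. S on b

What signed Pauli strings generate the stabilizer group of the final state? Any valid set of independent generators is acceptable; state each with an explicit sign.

The stabilizer group can be generated by +XI, +IZ, among other valid generating sets.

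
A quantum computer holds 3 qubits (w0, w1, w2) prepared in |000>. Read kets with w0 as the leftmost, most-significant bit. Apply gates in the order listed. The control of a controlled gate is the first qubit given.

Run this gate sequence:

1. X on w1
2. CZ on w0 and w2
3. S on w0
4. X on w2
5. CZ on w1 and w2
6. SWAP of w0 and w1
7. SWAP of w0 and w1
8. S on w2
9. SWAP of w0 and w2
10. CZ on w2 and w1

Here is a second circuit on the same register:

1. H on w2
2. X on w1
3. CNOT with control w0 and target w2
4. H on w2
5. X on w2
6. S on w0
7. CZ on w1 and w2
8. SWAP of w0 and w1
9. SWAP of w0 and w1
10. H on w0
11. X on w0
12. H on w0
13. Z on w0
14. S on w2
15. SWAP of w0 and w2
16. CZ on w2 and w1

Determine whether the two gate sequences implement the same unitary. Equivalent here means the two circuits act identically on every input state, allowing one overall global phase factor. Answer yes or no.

Yes — the two circuits implement the same unitary up to a global phase.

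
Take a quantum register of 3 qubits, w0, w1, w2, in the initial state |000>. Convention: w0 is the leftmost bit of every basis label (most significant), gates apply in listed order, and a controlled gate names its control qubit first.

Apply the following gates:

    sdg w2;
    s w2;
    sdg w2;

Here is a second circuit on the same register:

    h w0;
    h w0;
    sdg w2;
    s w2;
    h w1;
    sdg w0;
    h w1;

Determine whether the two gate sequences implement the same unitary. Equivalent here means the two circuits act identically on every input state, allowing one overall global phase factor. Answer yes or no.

No: there is an input state on which the two circuits produce genuinely different outputs (not merely differing by a phase).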